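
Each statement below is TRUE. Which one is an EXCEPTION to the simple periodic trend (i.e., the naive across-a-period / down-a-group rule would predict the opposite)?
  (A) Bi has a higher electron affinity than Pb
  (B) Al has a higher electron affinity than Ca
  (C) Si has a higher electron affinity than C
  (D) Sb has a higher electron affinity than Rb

The general trend: electron affinity increases across a period and decreases down a group.
(A) Bi (period 6, group 15) vs Pb (period 6, group 14): the stated order agrees with the simple trend.
(B) Al (period 3, group 13) vs Ca (period 4, group 2): the stated order agrees with the simple trend.
(C) Si (period 3, group 14) vs C (period 2, group 14): the stated order contradicts the simple trend.
(D) Sb (period 5, group 15) vs Rb (period 5, group 1): the stated order agrees with the simple trend.
The exception is (C): Si's larger, more diffuse 3p orbitals accept an added electron slightly more readily than C's compact 2p.

(C)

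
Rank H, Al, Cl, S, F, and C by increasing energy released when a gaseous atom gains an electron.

H is in period 1, group 1; C is in period 2, group 14; F is in period 2, group 17; Al is in period 3, group 13; S is in period 3, group 16; Cl is in period 3, group 17.
EA tends to increase across a period and decrease down a group, though the pattern is less regular than for IE or radius.
Here both period and group differ, so the two effects have to be weighed against each other.
H > Al: the two effects oppose for this pair; the down-group effect wins (73 vs 42 kJ/mol).
C > H: period and group pull opposite ways; the across-period shift dominates (122 vs 73 kJ/mol).
S > C: period and group pull opposite ways; the across-period shift dominates (200 vs 122 kJ/mol).
F > S: relative to S, both the across-period and down-group shifts push F's electron affinity up.
Cl > F: this pair runs against the simple trend — see the exception note.
Note the exception: Cl has a higher electron affinity than F, contrary to the simple trend — F's small 2p subshell makes the incoming electron feel strong e⁻–e⁻ repulsion, so Cl actually releases more energy on gaining an electron.
Tabulated electron affinity (kJ/mol): H 73, C 122, F 328, Al 42, S 200, Cl 349.
So from lowest to highest: Al < H < C < S < F < Cl.

Al, H, C, S, F, Cl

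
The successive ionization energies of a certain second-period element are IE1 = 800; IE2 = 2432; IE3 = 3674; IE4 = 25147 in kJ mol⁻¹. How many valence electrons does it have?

Look for the largest jump between consecutive ionization energies: IE4/IE3 ≈ 6.8, far larger than any earlier ratio.
That jump marks the point where a core electron is being removed. So the atom has 3 valence electrons.

3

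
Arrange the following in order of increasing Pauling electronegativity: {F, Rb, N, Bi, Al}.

Rb, Al, Bi, N, F

Smaller atoms with higher effective nuclear charge are more electronegative.
Here both period and group differ, so the two effects have to be weighed against each other.
Al > Rb: both effects reinforce here, so Al is clearly the higher of the two.
Bi > Al: the two effects oppose for this pair; the across-period effect wins (2.02 vs 1.61).
N > Bi: they share group 15; the group trend gives N the larger value.
F > N: F lies to the right of N in period 2, so the across-period effect alone puts F higher.
For reference (Pauling): N 3.04, F 3.98, Al 1.61, Rb 0.82, Bi 2.02.
So from lowest to highest: Rb < Al < Bi < N < F.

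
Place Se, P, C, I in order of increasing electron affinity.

P < C < Se < I

Adding an electron releases more energy for atoms nearer the top right (short of the noble gases).
A diagonal step moves right (one effect) and down (the opposite effect) at once.
C > P: the two effects oppose for this pair; the down-group effect wins (122 vs 72 kJ/mol).
Se > C: period and group pull opposite ways; the across-period shift dominates (195 vs 122 kJ/mol).
I > Se: period and group pull opposite ways; the across-period shift dominates (295 vs 195 kJ/mol).
Tabulated electron affinity (kJ/mol): C 122, P 72, Se 195, I 295.
So from lowest to highest: P < C < Se < I.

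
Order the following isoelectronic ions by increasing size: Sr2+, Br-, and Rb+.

All of these have 36 electrons, so size is governed by nuclear charge alone: the more protons, the stronger the pull on the same electron cloud, and the smaller the ion.
Nuclear charges: Sr2+ (Z=38), Rb+ (Z=37), Br- (Z=35).
Smallest to largest: Sr2+ < Rb+ < Br-.

Sr2+ < Rb+ < Br-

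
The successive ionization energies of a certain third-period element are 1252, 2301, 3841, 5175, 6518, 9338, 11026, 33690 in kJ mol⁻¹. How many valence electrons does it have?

7

Look for the largest jump between consecutive ionization energies: IE8/IE7 ≈ 3.1, far larger than any earlier ratio.
That jump marks the point where a core electron is being removed. So the atom has 7 valence electrons.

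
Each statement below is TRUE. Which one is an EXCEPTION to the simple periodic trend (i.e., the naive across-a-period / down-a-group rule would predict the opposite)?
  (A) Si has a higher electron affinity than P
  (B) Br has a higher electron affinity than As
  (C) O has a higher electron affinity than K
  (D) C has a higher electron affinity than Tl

(A)

The general trend: electron affinity increases across a period and decreases down a group.
(A) Si (period 3, group 14) vs P (period 3, group 15): the stated order contradicts the simple trend.
(B) Br (period 4, group 17) vs As (period 4, group 15): the stated order agrees with the simple trend.
(C) O (period 2, group 16) vs K (period 4, group 1): the stated order agrees with the simple trend.
(D) C (period 2, group 14) vs Tl (period 6, group 13): the stated order agrees with the simple trend.
The exception is (A): adding an electron to P's half-filled 3p³ is unfavourable, so Si (3p²) has the more exothermic EA.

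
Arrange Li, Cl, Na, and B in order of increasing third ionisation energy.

B, Cl, Na, Li

IE_3 is the cost of taking one more electron from the +2 cation: Li²⁺ is already 1 electron into the core; Cl²⁺ still has 5 valence electrons; Na²⁺ is already 1 electron into the core; B²⁺ still has 1 valence electron.
Core electrons are held far more tightly than valence electrons, so Na and Li top the IE_3 order.
Valence configurations: Cl²⁺ [Ne]3s²3p³, B²⁺ [He]2s¹.
Approximate IE_3 values (kJ/mol): Li 11815, Cl 3822, Na 6910, B 3660.
Hence IE_3: B < Cl < Na < Li.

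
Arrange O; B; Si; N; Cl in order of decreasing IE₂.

O > N > B > Cl > Si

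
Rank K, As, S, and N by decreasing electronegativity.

Smaller atoms with higher effective nuclear charge are more electronegative.
Here both period and group differ, so the two effects have to be weighed against each other.
As > K: As lies to the right of K in period 4, so the across-period effect alone puts As higher.
S > As: both effects reinforce here, so S is clearly the higher of the two.
N > S: period and group pull opposite ways; the down-group shift dominates (3.04 vs 2.58).
For reference (Pauling): N 3.04, S 2.58, K 0.82, As 2.18.
So from highest to lowest: N > S > As > K.

N, S, As, K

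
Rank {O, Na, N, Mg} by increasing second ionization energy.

Consider each +1 ion: O⁺ still has 5 valence electrons; Na⁺ is the bare [Ne] core; N⁺ still has 4 valence electrons; Mg⁺ still has 1 valence electron.
Core electrons are held far more tightly than valence electrons, so Na tops the IE_2 order.
Valence configurations: O⁺ [He]2s²2p³, N⁺ [He]2s²2p², Mg⁺ [Ne]3s¹.
Approximate IE_2 values (kJ/mol): O 3388, Na 4562, N 2856, Mg 1451.
Hence IE_2: Mg < N < O < Na.

Mg < N < O < Na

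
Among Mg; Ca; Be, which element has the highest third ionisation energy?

Be

After 2 electrons have been removed, what remains? Mg²⁺ is the bare [Ne] core; Ca²⁺ is the bare [Ar] core; Be²⁺ is the bare [He] core.
All of these are removing an electron from a noble-gas core or deeper; the smaller core (lower principal quantum number) is held far more tightly, and within a period the higher nuclear charge binds the same core more tightly.
Approximate IE_3 values (kJ/mol): Mg 7733, Ca 4912, Be 14849.
Hence IE_3: Ca < Mg < Be.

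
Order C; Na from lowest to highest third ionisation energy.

After 2 electrons have been removed, what remains? C²⁺ still has 2 valence electrons; Na²⁺ is already 1 electron into the core.
Breaking into a closed-shell core is much more expensive than removing a leftover valence electron — Na has the largest IE_3 here.
The numbers (kJ/mol): C 4620, Na 6910.
Putting it together, IE_3: C < Na.

C < Na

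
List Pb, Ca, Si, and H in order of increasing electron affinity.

Ca, Pb, H, Si

H is in period 1, group 1; Si is in period 3, group 14; Ca is in period 4, group 2; Pb is in period 6, group 14.
EA tends to increase across a period and decrease down a group, though the pattern is less regular than for IE or radius.
Here both period and group differ, so the two effects have to be weighed against each other.
Pb > Ca: period and group pull opposite ways; the across-period shift dominates (35 vs 2 kJ/mol).
H > Pb: the two effects oppose for this pair; the down-group effect wins (73 vs 35 kJ/mol).
Si > H: the two effects oppose for this pair; the across-period effect wins (134 vs 73 kJ/mol).
Approximate values (kJ/mol): H 73, Si 134, Ca 2, Pb 35.
So from lowest to highest: Ca < Pb < H < Si.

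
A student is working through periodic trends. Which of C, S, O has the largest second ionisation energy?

The second ionization energy removes an electron from the +1 ion. For each element: C⁺ still has 3 valence electrons; S⁺ still has 5 valence electrons; O⁺ still has 5 valence electrons.
All are still removing valence electrons, so compare the +1 ions as you would atoms: IE_2 generally rises across a period (higher Z_eff) and falls down a group (larger shell), subject to the usual subshell exceptions.
Valence configurations: C⁺ [He]2s²2p¹, S⁺ [Ne]3s²3p³, O⁺ [He]2s²2p³.
Tabulated IE_2 (kJ/mol): C 2353, S 2252, O 3388.
Hence IE_2: S < C < O.

O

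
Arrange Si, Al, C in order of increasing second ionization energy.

Si < Al < C

Consider each +1 ion: Si⁺ still has 3 valence electrons; Al⁺ still has 2 valence electrons; C⁺ still has 3 valence electrons.
All are still removing valence electrons, so compare the +1 ions as you would atoms: IE_2 generally rises across a period (higher Z_eff) and falls down a group (larger shell), subject to the usual subshell exceptions.
Valence configurations: Si⁺ [Ne]3s²3p¹, Al⁺ [Ne]3s², C⁺ [He]2s²2p¹.
Si⁺ loses a lone 3p electron whereas Al⁺ must break into a filled 3s² pair, so IE_2(Al) > IE_2(Si) even though Si has the higher nuclear charge.
Approximate IE_2 values (kJ/mol): Si 1577, Al 1817, C 2353.
Overall IE_2 order: Si < Al < C.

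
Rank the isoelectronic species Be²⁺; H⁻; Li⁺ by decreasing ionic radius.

All of these have 2 electrons, so size is governed by nuclear charge alone: the more protons, the stronger the pull on the same electron cloud, and the smaller the ion.
Nuclear charges: Be²⁺ (Z=4), Li⁺ (Z=3), H⁻ (Z=1).
Largest to smallest: H⁻ > Li⁺ > Be²⁺.

H⁻ > Li⁺ > Be²⁺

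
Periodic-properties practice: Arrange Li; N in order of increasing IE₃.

Consider each +2 ion: Li²⁺ is already 1 electron into the core; N²⁺ still has 3 valence electrons.
Core electrons are held far more tightly than valence electrons, so Li tops the IE_3 order.
Approximate IE_3 values (kJ/mol): Li 11815, N 4578.
Overall IE_3 order: N < Li.

N < Li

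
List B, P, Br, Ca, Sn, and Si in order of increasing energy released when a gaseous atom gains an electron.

B is in period 2, group 13; Si is in period 3, group 14; P is in period 3, group 15; Ca is in period 4, group 2; Br is in period 4, group 17; Sn is in period 5, group 14.
Atoms with high Z_eff and room in the valence shell (especially the halogens) have the most exothermic electron affinities.
Neither a single period nor a single group — weigh both effects.
B > Ca: relative to Ca, both the across-period and down-group shifts push B's electron affinity up.
P > B: the two effects oppose for this pair; the across-period effect wins (72 vs 27 kJ/mol).
Sn > P: this pair runs against the simple trend — see the exception note.
Si > Sn: Si sits above Sn in group 14, so the down-group effect alone puts Si higher.
Br > Si: period and group pull opposite ways; the across-period shift dominates (325 vs 134 kJ/mol).
Note the exception: Sn has a higher electron affinity than P, contrary to the simple trend — adding an electron to P's half-filled np³ subshell costs electron-pairing energy.
Note the exception: Si has a higher electron affinity than P, contrary to the simple trend — adding an electron to P's half-filled 3p³ is unfavourable, so Si (3p²) has the more exothermic EA.
For reference (kJ/mol): B 27, Si 134, P 72, Ca 2, Br 325, Sn 107.
So from lowest to highest: Ca < B < P < Sn < Si < Br.

Ca < B < P < Sn < Si < Br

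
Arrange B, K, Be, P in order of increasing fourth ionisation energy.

IE_4 is the cost of taking one more electron from the +3 cation: B³⁺ is the bare [He] core; K³⁺ is already 2 electrons into the core; Be³⁺ is already 1 electron into the core; P³⁺ still has 2 valence electrons.
Core electrons are held far more tightly than valence electrons, so K, Be and B top the IE_4 order.
Approximate IE_4 values (kJ/mol): B 25026, K 5877, Be 21007, P 4964.
Hence IE_4: P < K < Be < B.

P < K < Be < B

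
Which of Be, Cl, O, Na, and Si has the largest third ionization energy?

Be

The third ionization energy removes an electron from the +2 ion. For each element: Be²⁺ is the bare [He] core; Cl²⁺ still has 5 valence electrons; O²⁺ still has 4 valence electrons; Na²⁺ is already 1 electron into the core; Si²⁺ still has 2 valence electrons.
Core electrons are held far more tightly than valence electrons, so Na and Be top the IE_3 order.
Valence configurations: Cl²⁺ [Ne]3s²3p³, O²⁺ [He]2s²2p², Si²⁺ [Ne]3s².
Approximate IE_3 values (kJ/mol): Be 14849, Cl 3822, O 5300, Na 6910, Si 3232.
So the third ionization energies run Si < Cl < O < Na < Be.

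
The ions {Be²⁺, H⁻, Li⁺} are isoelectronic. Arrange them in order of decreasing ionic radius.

All of these have 2 electrons, so size is governed by nuclear charge alone: the more protons, the stronger the pull on the same electron cloud, and the smaller the ion.
Nuclear charges: Be²⁺ (Z=4), Li⁺ (Z=3), H⁻ (Z=1).
Largest to smallest: H⁻ > Li⁺ > Be²⁺.

H⁻ > Li⁺ > Be²⁺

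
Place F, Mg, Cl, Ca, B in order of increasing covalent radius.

Radius decreases left→right (rising Z_eff, same n) and increases top→bottom (higher n).
Neither a single period nor a single group — weigh both effects.
B > F: B lies to the left of F in period 2, so the across-period effect alone puts B larger.
Cl > B: period and group pull opposite ways; the down-group shift dominates (99 vs 85 pm).
Mg > Cl: Mg lies to the left of Cl in period 3, so the across-period effect alone puts Mg larger.
Ca > Mg: they share group 2; the group trend gives Ca the larger value.
Approximate values (pm): B 85, F 64, Mg 139, Cl 99, Ca 171.
So from smallest to largest: F < B < Cl < Mg < Ca.

F, B, Cl, Mg, Ca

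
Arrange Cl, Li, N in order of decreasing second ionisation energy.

Li, N, Cl

The second ionization energy removes an electron from the +1 ion. For each element: Cl⁺ still has 6 valence electrons; Li⁺ is the bare [He] core; N⁺ still has 4 valence electrons.
Core electrons are held far more tightly than valence electrons, so Li tops the IE_2 order.
Valence configurations: Cl⁺ [Ne]3s²3p⁴, N⁺ [He]2s²2p².
Approximate IE_2 values (kJ/mol): Cl 2298, Li 7298, N 2856.
Putting it together, IE_2: Cl < N < Li.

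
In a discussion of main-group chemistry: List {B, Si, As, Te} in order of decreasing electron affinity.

Te > Si > As > B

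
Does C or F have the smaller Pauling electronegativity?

C

EN rises left→right (higher Z_eff, smaller atoms) and falls top→bottom (larger, more shielded atoms).
All lie in period 2, so electronegativity increases left to right.
So C has the smaller Pauling electronegativity (C < F).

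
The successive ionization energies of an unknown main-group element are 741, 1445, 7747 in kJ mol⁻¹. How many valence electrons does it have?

2

Look for the largest jump between consecutive ionization energies: IE3/IE2 ≈ 5.4, far larger than any earlier ratio.
That jump marks the point where a core electron is being removed. So the atom has 2 valence electrons.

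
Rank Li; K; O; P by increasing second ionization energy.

After 1 electron has been removed, what remains? Li⁺ is the bare [He] core; K⁺ is the bare [Ar] core; O⁺ still has 5 valence electrons; P⁺ still has 4 valence electrons.
Usually core removal costs more than valence removal, but here the competition is close: a tightly held n=2 valence electron can cost more to remove than an n=3 core electron, so the actual values have to decide it.
Valence configurations: O⁺ [He]2s²2p³, P⁺ [Ne]3s²3p².
Approximate IE_2 values (kJ/mol): Li 7298, K 3052, O 3388, P 1907.
Overall IE_2 order: P < K < O < Li.

P < K < O < Li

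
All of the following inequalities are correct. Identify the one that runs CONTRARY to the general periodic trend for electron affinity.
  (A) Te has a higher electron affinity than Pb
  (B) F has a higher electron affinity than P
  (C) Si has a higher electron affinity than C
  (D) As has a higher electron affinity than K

The general trend: electron affinity increases across a period and decreases down a group.
(A) Te (period 5, group 16) vs Pb (period 6, group 14): the stated order agrees with the simple trend.
(B) F (period 2, group 17) vs P (period 3, group 15): the stated order agrees with the simple trend.
(C) Si (period 3, group 14) vs C (period 2, group 14): the stated order contradicts the simple trend.
(D) As (period 4, group 15) vs K (period 4, group 1): the stated order agrees with the simple trend.
The exception is (C): Si's larger, more diffuse 3p orbitals accept an added electron slightly more readily than C's compact 2p.

(C)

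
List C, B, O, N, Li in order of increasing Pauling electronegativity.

Li is in period 2, group 1; B is in period 2, group 13; C is in period 2, group 14; N is in period 2, group 15; O is in period 2, group 16.
EN rises left→right (higher Z_eff, smaller atoms) and falls top→bottom (larger, more shielded atoms).
All lie in period 2, so electronegativity increases left to right.
So from lowest to highest: Li < B < C < N < O.

Li < B < C < N < O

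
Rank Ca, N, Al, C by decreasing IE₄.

The fourth ionization energy removes an electron from the +3 ion. For each element: Ca³⁺ is already 1 electron into the core; N³⁺ still has 2 valence electrons; Al³⁺ is the bare [Ne] core; C³⁺ still has 1 valence electron.
Usually core removal costs more than valence removal, but here the competition is close: a tightly held n=2 valence electron can cost more to remove than an n=3 core electron, so the actual values have to decide it.
Valence configurations: N³⁺ [He]2s², C³⁺ [He]2s¹.
Approximate IE_4 values (kJ/mol): Ca 6491, N 7475, Al 11577, C 6223.
So the fourth ionization energies run C < Ca < N < Al.

Al, N, Ca, C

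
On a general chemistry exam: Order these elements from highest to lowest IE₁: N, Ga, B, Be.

N > Be > B > Ga

Be is in period 2, group 2; B is in period 2, group 13; N is in period 2, group 15; Ga is in period 4, group 13.
Removing the outermost electron gets harder across a period and easier down a group.
Neither a single period nor a single group — weigh both effects.
B > Ga: B sits above Ga in group 13, so the down-group effect alone puts B higher.
Be > B: this pair runs against the simple trend — see the exception note.
N > Be: both are in period 2; the period trend gives N the larger value.
Note the exception: Be has a higher first ionization energy than B, contrary to the simple trend — removing B's lone 2p electron is easier than breaking Be's filled 2s².
Approximate values (kJ/mol): Be 900, B 801, N 1402, Ga 579.
So from highest to lowest: N > Be > B > Ga.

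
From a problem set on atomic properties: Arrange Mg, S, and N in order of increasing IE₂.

Mg < S < N

IE_2 is the cost of taking one more electron from the +1 cation: Mg⁺ still has 1 valence electron; S⁺ still has 5 valence electrons; N⁺ still has 4 valence electrons.
All are still removing valence electrons, so compare the +1 ions as you would atoms: IE_2 generally rises across a period (higher Z_eff) and falls down a group (larger shell), subject to the usual subshell exceptions.
Valence configurations: Mg⁺ [Ne]3s¹, S⁺ [Ne]3s²3p³, N⁺ [He]2s²2p².
The numbers (kJ/mol): Mg 1451, S 2252, N 2856.
Hence IE_2: Mg < S < N.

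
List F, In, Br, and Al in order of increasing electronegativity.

Al < In < Br < F

F is in period 2, group 17; Al is in period 3, group 13; Br is in period 4, group 17; In is in period 5, group 13.
Smaller atoms with higher effective nuclear charge are more electronegative.
Neither a single period nor a single group — weigh both effects.
In > Al: this pair runs against the simple trend — see the exception note.
Br > In: relative to In, both the across-period and down-group shifts push Br's electronegativity up.
F > Br: F sits above Br in group 17, so the down-group effect alone puts F higher.
Note the exception: In has a higher electronegativity than Al, contrary to the simple trend — poor shielding by filled d (and f) subshells raises the heavier element's effective nuclear charge more than the simple down-group trend predicts.
For reference (Pauling): F 3.98, Al 1.61, Br 2.96, In 1.78.
So from lowest to highest: Al < In < Br < F.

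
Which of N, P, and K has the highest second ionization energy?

K

The second ionization energy removes an electron from the +1 ion. For each element: N⁺ still has 4 valence electrons; P⁺ still has 4 valence electrons; K⁺ is the bare [Ar] core.
Core electrons are held far more tightly than valence electrons, so K tops the IE_2 order.
Valence configurations: N⁺ [He]2s²2p², P⁺ [Ne]3s²3p².
Approximate IE_2 values (kJ/mol): N 2856, P 1907, K 3052.
Hence IE_2: P < N < K.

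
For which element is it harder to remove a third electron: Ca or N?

Ca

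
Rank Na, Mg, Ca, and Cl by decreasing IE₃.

Mg, Na, Ca, Cl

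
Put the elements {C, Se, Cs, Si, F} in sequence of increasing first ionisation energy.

C is in period 2, group 14; F is in period 2, group 17; Si is in period 3, group 14; Se is in period 4, group 16; Cs is in period 6, group 1.
First ionization energy rises across a period (greater Z_eff holds electrons more tightly) and falls down a group (valence electrons are farther from the nucleus).
Here both period and group differ, so the two effects have to be weighed against each other.
Si > Cs: relative to Cs, both the across-period and down-group shifts push Si's first ionization energy up.
Se > Si: period and group pull opposite ways; the across-period shift dominates (941 vs 786 kJ/mol).
C > Se: period and group pull opposite ways; the down-group shift dominates (1086 vs 941 kJ/mol).
F > C: F lies to the right of C in period 2, so the across-period effect alone puts F higher.
Approximate values (kJ/mol): C 1086, F 1681, Si 786, Se 941, Cs 376.
So from lowest to highest: Cs < Si < Se < C < F.

Cs, Si, Se, C, F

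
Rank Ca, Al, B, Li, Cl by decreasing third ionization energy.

The third ionization energy removes an electron from the +2 ion. For each element: Ca²⁺ is the bare [Ar] core; Al²⁺ still has 1 valence electron; B²⁺ still has 1 valence electron; Li²⁺ is already 1 electron into the core; Cl²⁺ still has 5 valence electrons.
Core electrons are held far more tightly than valence electrons, so Ca and Li top the IE_3 order.
Valence configurations: Al²⁺ [Ne]3s¹, B²⁺ [He]2s¹, Cl²⁺ [Ne]3s²3p³.
Approximate IE_3 values (kJ/mol): Ca 4912, Al 2745, B 3660, Li 11815, Cl 3822.
Hence IE_3: Al < B < Cl < Ca < Li.

Li > Ca > Cl > B > Al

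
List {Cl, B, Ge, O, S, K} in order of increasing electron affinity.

B, K, Ge, O, S, Cl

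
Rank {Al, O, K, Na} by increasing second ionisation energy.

Al < K < O < Na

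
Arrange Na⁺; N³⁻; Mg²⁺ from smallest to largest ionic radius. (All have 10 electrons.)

Mg²⁺ < Na⁺ < N³⁻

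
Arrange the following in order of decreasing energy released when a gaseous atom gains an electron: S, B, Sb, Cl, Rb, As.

Cl > S > Sb > As > Rb > B

B is in period 2, group 13; S is in period 3, group 16; Cl is in period 3, group 17; As is in period 4, group 15; Rb is in period 5, group 1; Sb is in period 5, group 15.
Adding an electron releases more energy for atoms nearer the top right (short of the noble gases).
These span different periods and groups, so the two trends combine.
Rb > B: this pair runs against the simple trend — see the exception note.
As > Rb: relative to Rb, both the across-period and down-group shifts push As's electron affinity up.
Sb > As: this pair runs against the simple trend — see the exception note.
S > Sb: both effects reinforce here, so S is clearly the higher of the two.
Cl > S: both are in period 3; the period trend gives Cl the larger value.
Note the exception: Rb has a higher electron affinity than B, contrary to the simple trend — B's ns²np¹ configuration gives only a small electron affinity — the sparsely filled np subshell binds an added electron weakly.
Note the exception: Sb has a higher electron affinity than As, contrary to the simple trend — both are half-filled np³, but the pairing/repulsion penalty for the added electron shrinks as the p orbitals become larger and more diffuse down the group, and for Sb that outweighs the weaker nuclear attraction.
Approximate values (kJ/mol): B 27, S 200, Cl 349, As 78, Rb 47, Sb 103.
So from highest to lowest: Cl > S > Sb > As > Rb > B.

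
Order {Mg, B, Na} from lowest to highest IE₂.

Mg < B < Na

Consider each +1 ion: Mg⁺ still has 1 valence electron; B⁺ still has 2 valence electrons; Na⁺ is the bare [Ne] core.
Pulling an electron out of a noble-gas core costs far more than removing a remaining valence electron, so Na sits at the high end of IE_2.
Valence configurations: Mg⁺ [Ne]3s¹, B⁺ [He]2s².
Tabulated IE_2 (kJ/mol): Mg 1451, B 2427, Na 4562.
Putting it together, IE_2: Mg < B < Na.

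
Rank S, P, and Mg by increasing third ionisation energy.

After 2 electrons have been removed, what remains? S²⁺ still has 4 valence electrons; P²⁺ still has 3 valence electrons; Mg²⁺ is the bare [Ne] core.
Pulling an electron out of a noble-gas core costs far more than removing a remaining valence electron, so Mg sits at the high end of IE_3.
Valence configurations: S²⁺ [Ne]3s²3p², P²⁺ [Ne]3s²3p¹.
The numbers (kJ/mol): S 3357, P 2914, Mg 7733.
Putting it together, IE_3: P < S < Mg.

P, S, Mg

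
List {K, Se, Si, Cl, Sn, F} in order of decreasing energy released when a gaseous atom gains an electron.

F is in period 2, group 17; Si is in period 3, group 14; Cl is in period 3, group 17; K is in period 4, group 1; Se is in period 4, group 16; Sn is in period 5, group 14.
EA tends to increase across a period and decrease down a group, though the pattern is less regular than for IE or radius.
These span different periods and groups, so the two trends combine.
Sn > K: period and group pull opposite ways; the across-period shift dominates (107 vs 48 kJ/mol).
Si > Sn: Si sits above Sn in group 14, so the down-group effect alone puts Si higher.
Se > Si: period and group pull opposite ways; the across-period shift dominates (195 vs 134 kJ/mol).
F > Se: relative to Se, both the across-period and down-group shifts push F's electron affinity up.
Cl > F: this pair runs against the simple trend — see the exception note.
Note the exception: Cl has a higher electron affinity than F, contrary to the simple trend — F's small 2p subshell makes the incoming electron feel strong e⁻–e⁻ repulsion, so Cl actually releases more energy on gaining an electron.
Tabulated electron affinity (kJ/mol): F 328, Si 134, Cl 349, K 48, Se 195, Sn 107.
So from highest to lowest: Cl > F > Se > Si > Sn > K.

Cl > F > Se > Si > Sn > K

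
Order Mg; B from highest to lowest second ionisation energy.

B > Mg

After 1 electron has been removed, what remains? Mg⁺ still has 1 valence electron; B⁺ still has 2 valence electrons.
All are still removing valence electrons, so compare the +1 ions as you would atoms: IE_2 generally rises across a period (higher Z_eff) and falls down a group (larger shell), subject to the usual subshell exceptions.
Valence configurations: Mg⁺ [Ne]3s¹, B⁺ [He]2s².
Approximate IE_2 values (kJ/mol): Mg 1451, B 2427.
Overall IE_2 order: Mg < B.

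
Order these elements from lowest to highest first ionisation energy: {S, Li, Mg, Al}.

Li, Al, Mg, S

Li is in period 2, group 1; Mg is in period 3, group 2; Al is in period 3, group 13; S is in period 3, group 16.
First ionization energy rises across a period (greater Z_eff holds electrons more tightly) and falls down a group (valence electrons are farther from the nucleus).
Here both period and group differ, so the two effects have to be weighed against each other.
Al > Li: period and group pull opposite ways; the across-period shift dominates (578 vs 520 kJ/mol).
Mg > Al: this pair runs against the simple trend — see the exception note.
S > Mg: both are in period 3; the period trend gives S the larger value.
Note the exception: Mg has a higher first ionization energy than Al, contrary to the simple trend — Al's single 3p electron is easier to remove than one from Mg's filled 3s².
Tabulated first ionization energy (kJ/mol): Li 520, Mg 738, Al 578, S 1000.
So from lowest to highest: Li < Al < Mg < S.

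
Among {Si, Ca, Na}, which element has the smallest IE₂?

Ca

After 1 electron has been removed, what remains? Si⁺ still has 3 valence electrons; Ca⁺ still has 1 valence electron; Na⁺ is the bare [Ne] core.
Breaking into a closed-shell core is much more expensive than removing a leftover valence electron — Na has the largest IE_2 here.
Valence configurations: Si⁺ [Ne]3s²3p¹, Ca⁺ [Ar]4s¹.
Approximate IE_2 values (kJ/mol): Si 1577, Ca 1145, Na 4562.
Overall IE_2 order: Ca < Si < Na.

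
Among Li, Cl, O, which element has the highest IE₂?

IE_2 is the cost of taking one more electron from the +1 cation: Li⁺ is the bare [He] core; Cl⁺ still has 6 valence electrons; O⁺ still has 5 valence electrons.
Core electrons are held far more tightly than valence electrons, so Li tops the IE_2 order.
Valence configurations: Cl⁺ [Ne]3s²3p⁴, O⁺ [He]2s²2p³.
The numbers (kJ/mol): Li 7298, Cl 2298, O 3388.
So the second ionization energies run Cl < O < Li.

Li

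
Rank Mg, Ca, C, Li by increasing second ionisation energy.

Ca < Mg < C < Li

Consider each +1 ion: Mg⁺ still has 1 valence electron; Ca⁺ still has 1 valence electron; C⁺ still has 3 valence electrons; Li⁺ is the bare [He] core.
Pulling an electron out of a noble-gas core costs far more than removing a remaining valence electron, so Li sits at the high end of IE_2.
Valence configurations: Mg⁺ [Ne]3s¹, Ca⁺ [Ar]4s¹, C⁺ [He]2s²2p¹.
Approximate IE_2 values (kJ/mol): Mg 1451, Ca 1145, C 2353, Li 7298.
So the second ionization energies run Ca < Mg < C < Li.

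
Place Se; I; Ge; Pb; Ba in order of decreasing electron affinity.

I > Se > Ge > Pb > Ba

Ge is in period 4, group 14; Se is in period 4, group 16; I is in period 5, group 17; Ba is in period 6, group 2; Pb is in period 6, group 14.
Adding an electron releases more energy for atoms nearer the top right (short of the noble gases).
These span different periods and groups, so the two trends combine.
Pb > Ba: Pb lies to the right of Ba in period 6, so the across-period effect alone puts Pb higher.
Ge > Pb: they share group 14; the group trend gives Ge the larger value.
Se > Ge: both are in period 4; the period trend gives Se the larger value.
I > Se: the two effects oppose for this pair; the across-period effect wins (295 vs 195 kJ/mol).
Approximate values (kJ/mol): Ge 119, Se 195, I 295, Ba 14, Pb 35.
So from highest to lowest: I > Se > Ge > Pb > Ba.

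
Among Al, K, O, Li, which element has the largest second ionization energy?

Li

Consider each +1 ion: Al⁺ still has 2 valence electrons; K⁺ is the bare [Ar] core; O⁺ still has 5 valence electrons; Li⁺ is the bare [He] core.
Usually core removal costs more than valence removal, but here the competition is close: a tightly held n=2 valence electron can cost more to remove than an n=3 core electron, so the actual values have to decide it.
Valence configurations: Al⁺ [Ne]3s², O⁺ [He]2s²2p³.
Approximate IE_2 values (kJ/mol): Al 1817, K 3052, O 3388, Li 7298.
Hence IE_2: Al < K < O < Li.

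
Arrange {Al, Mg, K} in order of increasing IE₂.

The second ionization energy removes an electron from the +1 ion. For each element: Al⁺ still has 2 valence electrons; Mg⁺ still has 1 valence electron; K⁺ is the bare [Ar] core.
Pulling an electron out of a noble-gas core costs far more than removing a remaining valence electron, so K sits at the high end of IE_2.
Valence configurations: Al⁺ [Ne]3s², Mg⁺ [Ne]3s¹.
Approximate IE_2 values (kJ/mol): Al 1817, Mg 1451, K 3052.
So the second ionization energies run Mg < Al < K.

Mg < Al < K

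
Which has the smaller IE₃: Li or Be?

IE_3 is the cost of taking one more electron from the +2 cation: Li²⁺ is already 1 electron into the core; Be²⁺ is the bare [He] core.
All of these are removing an electron from a noble-gas core or deeper; the smaller core (lower principal quantum number) is held far more tightly, and within a period the higher nuclear charge binds the same core more tightly.
Approximate IE_3 values (kJ/mol): Li 11815, Be 14849.
Hence IE_3: Li < Be.

Li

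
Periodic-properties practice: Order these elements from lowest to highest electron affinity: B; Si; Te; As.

B is in period 2, group 13; Si is in period 3, group 14; As is in period 4, group 15; Te is in period 5, group 16.
Electron affinity generally becomes more exothermic across a period toward the halogens and less exothermic down a group.
These sit on a diagonal, where the across-period and down-group effects partly cancel.
As > B: the two effects oppose for this pair; the across-period effect wins (78 vs 27 kJ/mol).
Si > As: period and group pull opposite ways; the down-group shift dominates (134 vs 78 kJ/mol).
Te > Si: the two effects oppose for this pair; the across-period effect wins (190 vs 134 kJ/mol).
Approximate values (kJ/mol): B 27, Si 134, As 78, Te 190.
So from lowest to highest: B < As < Si < Te.

B < As < Si < Te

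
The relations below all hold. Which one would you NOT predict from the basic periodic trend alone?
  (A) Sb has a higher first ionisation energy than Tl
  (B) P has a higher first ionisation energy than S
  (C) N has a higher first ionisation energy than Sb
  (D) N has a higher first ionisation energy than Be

The general trend: first ionisation energy increases across a period and decreases down a group.
(A) Sb (period 5, group 15) vs Tl (period 6, group 13): the stated order agrees with the simple trend.
(B) P (period 3, group 15) vs S (period 3, group 16): the stated order contradicts the simple trend.
(C) N (period 2, group 15) vs Sb (period 5, group 15): the stated order agrees with the simple trend.
(D) N (period 2, group 15) vs Be (period 2, group 2): the stated order agrees with the simple trend.
The exception is (B): S (3p⁴) ionizes more easily than half-filled P (3p³) because the paired 3p electron in S is pushed out by e⁻–e⁻ repulsion.

(B)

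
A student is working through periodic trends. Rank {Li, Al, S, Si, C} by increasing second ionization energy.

Si < Al < S < C < Li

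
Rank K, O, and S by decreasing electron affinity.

Atoms with high Z_eff and room in the valence shell (especially the halogens) have the most exothermic electron affinities.
Neither a single period nor a single group — weigh both effects.
O > K: both effects reinforce here, so O is clearly the higher of the two.
S > O: this pair runs against the simple trend — see the exception note.
Note the exception: S has a higher electron affinity than O, contrary to the simple trend — the compact 2p subshell of O repels the added electron more than S's larger 3p does.
For reference (kJ/mol): O 141, S 200, K 48.
So from highest to lowest: S > O > K.

S > O > K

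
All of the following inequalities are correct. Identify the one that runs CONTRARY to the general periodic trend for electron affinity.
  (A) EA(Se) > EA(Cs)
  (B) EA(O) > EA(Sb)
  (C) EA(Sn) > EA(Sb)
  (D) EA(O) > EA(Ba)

The general trend: electron affinity increases across a period and decreases down a group.
(A) Se (period 4, group 16) vs Cs (period 6, group 1): the stated order agrees with the simple trend.
(B) O (period 2, group 16) vs Sb (period 5, group 15): the stated order agrees with the simple trend.
(C) Sn (period 5, group 14) vs Sb (period 5, group 15): the stated order contradicts the simple trend.
(D) O (period 2, group 16) vs Ba (period 6, group 2): the stated order agrees with the simple trend.
The exception is (C): adding an electron to Sb's half-filled 5p³ is unfavourable, so Sn has the more exothermic EA.

(C)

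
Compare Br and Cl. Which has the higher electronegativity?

Cl is in period 3, group 17; Br is in period 4, group 17.
Electronegativity increases across a period and decreases down a group, tracking effective nuclear charge and atomic size.
All are in group 17, so electronegativity increases up the group.
So Cl has the higher electronegativity (Cl > Br).

Cl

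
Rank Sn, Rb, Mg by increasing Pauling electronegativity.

Rb, Mg, Sn

Smaller atoms with higher effective nuclear charge are more electronegative.
These span different periods and groups, so the two trends combine.
Mg > Rb: relative to Rb, both the across-period and down-group shifts push Mg's electronegativity up.
Sn > Mg: period and group pull opposite ways; the across-period shift dominates (1.96 vs 1.31).
Tabulated electronegativity (Pauling): Mg 1.31, Rb 0.82, Sn 1.96.
So from lowest to highest: Rb < Mg < Sn.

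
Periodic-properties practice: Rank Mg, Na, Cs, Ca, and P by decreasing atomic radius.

Na is in period 3, group 1; Mg is in period 3, group 2; P is in period 3, group 15; Ca is in period 4, group 2; Cs is in period 6, group 1.
Radius decreases left→right (rising Z_eff, same n) and increases top→bottom (higher n).
Here both period and group differ, so the two effects have to be weighed against each other.
Mg > P: Mg lies to the left of P in period 3, so the across-period effect alone puts Mg larger.
Na > Mg: both are in period 3; the period trend gives Na the larger value.
Ca > Na: period and group pull opposite ways; the down-group shift dominates (171 vs 155 pm).
Cs > Ca: both effects reinforce here, so Cs is clearly the larger of the two.
Tabulated atomic radius (pm): Na 155, Mg 139, P 111, Ca 171, Cs 232.
So from largest to smallest: Cs > Ca > Na > Mg > P.

Cs > Ca > Na > Mg > P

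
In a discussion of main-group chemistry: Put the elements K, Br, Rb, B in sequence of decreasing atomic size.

Rb > K > Br > B

Across a period the added protons contract the valence shell; down a group each new principal shell makes the atom larger.
These span different periods and groups, so the two trends combine.
Br > B: period and group pull opposite ways; the down-group shift dominates (114 vs 85 pm).
K > Br: K lies to the left of Br in period 4, so the across-period effect alone puts K larger.
Rb > K: they share group 1; the group trend gives Rb the larger value.
Approximate values (pm): B 85, K 196, Br 114, Rb 210.
So from largest to smallest: Rb > K > Br > B.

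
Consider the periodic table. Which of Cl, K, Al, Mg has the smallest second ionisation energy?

Mg

Consider each +1 ion: Cl⁺ still has 6 valence electrons; K⁺ is the bare [Ar] core; Al⁺ still has 2 valence electrons; Mg⁺ still has 1 valence electron.
Pulling an electron out of a noble-gas core costs far more than removing a remaining valence electron, so K sits at the high end of IE_2.
Valence configurations: Cl⁺ [Ne]3s²3p⁴, Al⁺ [Ne]3s², Mg⁺ [Ne]3s¹.
The numbers (kJ/mol): Cl 2298, K 3052, Al 1817, Mg 1451.
Hence IE_2: Mg < Al < Cl < K.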